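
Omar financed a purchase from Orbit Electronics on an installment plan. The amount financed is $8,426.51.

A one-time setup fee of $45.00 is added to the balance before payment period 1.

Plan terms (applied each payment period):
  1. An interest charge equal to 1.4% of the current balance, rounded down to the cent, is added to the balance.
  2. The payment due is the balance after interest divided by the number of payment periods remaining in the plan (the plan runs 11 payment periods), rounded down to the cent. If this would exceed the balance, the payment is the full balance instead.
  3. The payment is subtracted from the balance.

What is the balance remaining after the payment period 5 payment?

$4,953.47

Payment period 1: $8,471.51 +$118.60 interest = $8,590.11; pay $780.91 → $7,809.20
Payment period 2: $7,809.20 +$109.32 interest = $7,918.52; pay $791.85 → $7,126.67
Payment period 3: $7,126.67 +$99.77 interest = $7,226.44; pay $802.93 → $6,423.51
Payment period 4: $6,423.51 +$89.92 interest = $6,513.43; pay $814.17 → $5,699.26
Payment period 5: $5,699.26 +$79.78 interest = $5,779.04; pay $825.57 → $4,953.47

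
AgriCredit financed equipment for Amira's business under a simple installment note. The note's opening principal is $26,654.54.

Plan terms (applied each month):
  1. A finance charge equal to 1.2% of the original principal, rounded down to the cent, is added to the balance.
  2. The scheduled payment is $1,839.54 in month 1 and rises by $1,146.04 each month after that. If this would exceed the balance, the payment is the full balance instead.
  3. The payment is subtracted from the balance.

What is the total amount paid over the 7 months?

$28,893.49

Month 1: opening $26,654.54; interest $319.85 → $26,974.39; payment $1,839.54; balance $25,134.85
Month 2: opening $25,134.85; interest $319.85 → $25,454.70; payment $2,985.58; balance $22,469.12
Month 3: opening $22,469.12; interest $319.85 → $22,788.97; payment $4,131.62; balance $18,657.35
Month 4: opening $18,657.35; interest $319.85 → $18,977.20; payment $5,277.66; balance $13,699.54
Month 5: opening $13,699.54; interest $319.85 → $14,019.39; payment $6,423.70; balance $7,595.69
Month 6: opening $7,595.69; interest $319.85 → $7,915.54; payment $7,569.74; balance $345.80
Month 7: opening $345.80; interest $319.85 → $665.65; payment $665.65; balance $0.00
Total paid: $28,893.49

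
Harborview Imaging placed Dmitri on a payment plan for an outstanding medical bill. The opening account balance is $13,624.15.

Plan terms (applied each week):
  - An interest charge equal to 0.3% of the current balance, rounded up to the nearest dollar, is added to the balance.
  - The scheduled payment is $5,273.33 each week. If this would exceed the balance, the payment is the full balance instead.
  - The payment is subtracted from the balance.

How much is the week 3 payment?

$3,154.49

Week 1: $13,624.15 +$41.00 interest = $13,665.15; pay $5,273.33 → $8,391.82
Week 2: $8,391.82 +$26.00 interest = $8,417.82; pay $5,273.33 → $3,144.49
Week 3: $3,144.49 +$10.00 interest = $3,154.49; pay $3,154.49 → $0.00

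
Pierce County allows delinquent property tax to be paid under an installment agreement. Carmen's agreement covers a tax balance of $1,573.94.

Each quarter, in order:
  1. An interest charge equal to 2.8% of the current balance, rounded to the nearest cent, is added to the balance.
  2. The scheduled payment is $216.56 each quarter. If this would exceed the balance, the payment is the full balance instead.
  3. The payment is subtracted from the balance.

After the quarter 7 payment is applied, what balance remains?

$260.22

# | Opening | Interest | Payment | End bal
1 | $1,573.94 | $44.07 | $216.56 | $1,401.45
2 | $1,401.45 | $39.24 | $216.56 | $1,224.13
3 | $1,224.13 | $34.28 | $216.56 | $1,041.85
4 | $1,041.85 | $29.17 | $216.56 | $854.46
5 | $854.46 | $23.92 | $216.56 | $661.82
6 | $661.82 | $18.53 | $216.56 | $463.79
7 | $463.79 | $12.99 | $216.56 | $260.22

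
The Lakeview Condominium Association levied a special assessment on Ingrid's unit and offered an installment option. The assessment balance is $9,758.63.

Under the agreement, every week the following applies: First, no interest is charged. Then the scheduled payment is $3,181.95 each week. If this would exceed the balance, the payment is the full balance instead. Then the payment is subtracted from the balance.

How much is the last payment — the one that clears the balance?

$212.78

Week 1: $9,758.63 − $3,181.95 → $6,576.68
Week 2: $6,576.68 − $3,181.95 → $3,394.73
Week 3: $3,394.73 − $3,181.95 → $212.78
Week 4: $212.78 − $212.78 → $0.00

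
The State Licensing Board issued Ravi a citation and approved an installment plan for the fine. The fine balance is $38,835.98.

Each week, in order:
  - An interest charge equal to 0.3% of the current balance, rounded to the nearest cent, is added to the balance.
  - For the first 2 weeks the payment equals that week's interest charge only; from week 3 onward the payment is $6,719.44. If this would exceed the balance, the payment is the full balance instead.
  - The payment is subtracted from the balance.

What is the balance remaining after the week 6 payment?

$12,305.16

Week 1: $38,835.98 +$116.51 interest = $38,952.49; pay $116.51 → $38,835.98
Week 2: $38,835.98 +$116.51 interest = $38,952.49; pay $116.51 → $38,835.98
Week 3: $38,835.98 +$116.51 interest = $38,952.49; pay $6,719.44 → $32,233.05
Week 4: $32,233.05 +$96.70 interest = $32,329.75; pay $6,719.44 → $25,610.31
Week 5: $25,610.31 +$76.83 interest = $25,687.14; pay $6,719.44 → $18,967.70
Week 6: $18,967.70 +$56.90 interest = $19,024.60; pay $6,719.44 → $12,305.16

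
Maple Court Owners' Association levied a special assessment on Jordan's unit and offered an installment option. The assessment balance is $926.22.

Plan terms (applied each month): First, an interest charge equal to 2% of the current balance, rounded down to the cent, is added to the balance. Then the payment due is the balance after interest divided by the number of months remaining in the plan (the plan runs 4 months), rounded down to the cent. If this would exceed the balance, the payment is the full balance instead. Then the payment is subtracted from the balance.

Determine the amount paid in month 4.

$250.64

Month 1: opening $926.22; interest $18.52 → $944.74; payment $236.18; balance $708.56
Month 2: opening $708.56; interest $14.17 → $722.73; payment $240.91; balance $481.82
Month 3: opening $481.82; interest $9.63 → $491.45; payment $245.72; balance $245.73
Month 4: opening $245.73; interest $4.91 → $250.64; payment $250.64; balance $0.00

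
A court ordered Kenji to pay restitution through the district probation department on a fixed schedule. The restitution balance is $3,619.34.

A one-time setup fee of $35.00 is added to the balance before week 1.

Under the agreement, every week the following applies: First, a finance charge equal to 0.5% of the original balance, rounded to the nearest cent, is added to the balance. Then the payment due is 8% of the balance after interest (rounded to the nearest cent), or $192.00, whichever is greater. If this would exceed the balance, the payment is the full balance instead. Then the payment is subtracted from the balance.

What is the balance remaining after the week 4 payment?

Week 1: $3,654.34 +$18.10 interest = $3,672.44; pay $293.80 → $3,378.64
Week 2: $3,378.64 +$18.10 interest = $3,396.74; pay $271.74 → $3,125.00
Week 3: $3,125.00 +$18.10 interest = $3,143.10; pay $251.45 → $2,891.65
Week 4: $2,891.65 +$18.10 interest = $2,909.75; pay $232.78 → $2,676.97

$2,676.97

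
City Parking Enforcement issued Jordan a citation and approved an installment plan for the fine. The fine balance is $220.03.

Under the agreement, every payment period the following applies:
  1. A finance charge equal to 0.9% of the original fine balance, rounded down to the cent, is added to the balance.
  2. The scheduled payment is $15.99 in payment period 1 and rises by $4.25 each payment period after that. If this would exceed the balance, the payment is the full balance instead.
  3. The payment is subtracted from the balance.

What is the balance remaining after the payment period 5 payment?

$107.48

# | Opening | Interest | Payment | End bal
1 | $220.03 | $1.98 | $15.99 | $206.02
2 | $206.02 | $1.98 | $20.24 | $187.76
3 | $187.76 | $1.98 | $24.49 | $165.25
4 | $165.25 | $1.98 | $28.74 | $138.49
5 | $138.49 | $1.98 | $32.99 | $107.48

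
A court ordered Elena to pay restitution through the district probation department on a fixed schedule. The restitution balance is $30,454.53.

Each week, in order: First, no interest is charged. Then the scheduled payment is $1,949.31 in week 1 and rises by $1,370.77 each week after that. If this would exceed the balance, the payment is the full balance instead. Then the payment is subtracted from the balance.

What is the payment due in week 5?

Week 1: $30,454.53 − $1,949.31 → $28,505.22
Week 2: $28,505.22 − $3,320.08 → $25,185.14
Week 3: $25,185.14 − $4,690.85 → $20,494.29
Week 4: $20,494.29 − $6,061.62 → $14,432.67
Week 5: $14,432.67 − $7,432.39 → $7,000.28

$7,432.39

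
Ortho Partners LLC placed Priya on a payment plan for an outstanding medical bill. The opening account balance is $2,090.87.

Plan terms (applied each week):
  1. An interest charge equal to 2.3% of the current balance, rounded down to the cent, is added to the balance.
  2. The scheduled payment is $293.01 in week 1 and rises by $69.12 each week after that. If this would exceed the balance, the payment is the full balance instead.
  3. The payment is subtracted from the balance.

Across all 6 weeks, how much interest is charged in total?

$169.04

# | Opening | Interest | Payment | End bal
1 | $2,090.87 | $48.09 | $293.01 | $1,845.95
2 | $1,845.95 | $42.45 | $362.13 | $1,526.27
3 | $1,526.27 | $35.10 | $431.25 | $1,130.12
4 | $1,130.12 | $25.99 | $500.37 | $655.74
5 | $655.74 | $15.08 | $569.49 | $101.33
6 | $101.33 | $2.33 | $103.66 | $0.00
Total interest: $48.09 + $42.45 + $35.10 + $25.99 + $15.08 + $2.33 = $169.04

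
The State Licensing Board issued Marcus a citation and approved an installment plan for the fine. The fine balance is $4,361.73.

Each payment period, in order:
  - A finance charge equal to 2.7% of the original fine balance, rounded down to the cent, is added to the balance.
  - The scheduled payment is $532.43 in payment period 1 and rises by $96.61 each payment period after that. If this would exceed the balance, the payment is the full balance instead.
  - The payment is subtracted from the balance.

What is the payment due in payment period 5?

$918.87

Payment period 1: opening $4,361.73; interest $117.76 → $4,479.49; payment $532.43; balance $3,947.06
Payment period 2: opening $3,947.06; interest $117.76 → $4,064.82; payment $629.04; balance $3,435.78
Payment period 3: opening $3,435.78; interest $117.76 → $3,553.54; payment $725.65; balance $2,827.89
Payment period 4: opening $2,827.89; interest $117.76 → $2,945.65; payment $822.26; balance $2,123.39
Payment period 5: opening $2,123.39; interest $117.76 → $2,241.15; payment $918.87; balance $1,322.28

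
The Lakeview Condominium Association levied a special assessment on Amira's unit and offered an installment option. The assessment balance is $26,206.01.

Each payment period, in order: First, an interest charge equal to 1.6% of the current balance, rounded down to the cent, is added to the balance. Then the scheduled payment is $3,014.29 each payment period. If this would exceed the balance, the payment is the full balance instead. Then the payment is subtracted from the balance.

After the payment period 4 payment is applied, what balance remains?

$15,574.23

Payment period 1: $26,206.01 +$419.29 interest = $26,625.30; pay $3,014.29 → $23,611.01
Payment period 2: $23,611.01 +$377.77 interest = $23,988.78; pay $3,014.29 → $20,974.49
Payment period 3: $20,974.49 +$335.59 interest = $21,310.08; pay $3,014.29 → $18,295.79
Payment period 4: $18,295.79 +$292.73 interest = $18,588.52; pay $3,014.29 → $15,574.23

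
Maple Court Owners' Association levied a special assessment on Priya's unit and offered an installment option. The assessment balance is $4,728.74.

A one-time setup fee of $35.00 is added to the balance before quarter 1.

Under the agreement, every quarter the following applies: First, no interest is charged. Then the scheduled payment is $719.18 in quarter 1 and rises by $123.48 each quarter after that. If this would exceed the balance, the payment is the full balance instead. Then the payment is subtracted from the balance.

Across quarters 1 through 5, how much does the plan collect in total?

Quarter 1: opening $4,763.74; payment $719.18; balance $4,044.56
Quarter 2: opening $4,044.56; payment $842.66; balance $3,201.90
Quarter 3: opening $3,201.90; payment $966.14; balance $2,235.76
Quarter 4: opening $2,235.76; payment $1,089.62; balance $1,146.14
Quarter 5: opening $1,146.14; payment $1,146.14; balance $0.00
Total paid: $4,763.74

$4,763.74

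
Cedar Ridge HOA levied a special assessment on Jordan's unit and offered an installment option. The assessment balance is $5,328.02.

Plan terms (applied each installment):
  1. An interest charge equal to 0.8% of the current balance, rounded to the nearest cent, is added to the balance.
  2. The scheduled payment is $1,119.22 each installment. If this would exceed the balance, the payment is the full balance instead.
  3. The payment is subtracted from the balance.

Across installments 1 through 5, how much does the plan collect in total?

Installment 1: $5,328.02 +$42.62 interest = $5,370.64; pay $1,119.22 → $4,251.42
Installment 2: $4,251.42 +$34.01 interest = $4,285.43; pay $1,119.22 → $3,166.21
Installment 3: $3,166.21 +$25.33 interest = $3,191.54; pay $1,119.22 → $2,072.32
Installment 4: $2,072.32 +$16.58 interest = $2,088.90; pay $1,119.22 → $969.68
Installment 5: $969.68 +$7.76 interest = $977.44; pay $977.44 → $0.00
Total paid: $5,454.32

$5,454.32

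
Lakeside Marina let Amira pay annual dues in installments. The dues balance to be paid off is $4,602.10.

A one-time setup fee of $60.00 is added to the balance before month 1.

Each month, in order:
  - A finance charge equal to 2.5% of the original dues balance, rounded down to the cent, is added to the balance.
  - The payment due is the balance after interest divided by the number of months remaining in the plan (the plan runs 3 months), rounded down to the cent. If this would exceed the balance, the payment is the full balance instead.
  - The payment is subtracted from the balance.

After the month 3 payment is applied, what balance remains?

$0.00

Month 1: opening $4,662.10; interest $115.05 → $4,777.15; payment $1,592.38; balance $3,184.77
Month 2: opening $3,184.77; interest $115.05 → $3,299.82; payment $1,649.91; balance $1,649.91
Month 3: opening $1,649.91; interest $115.05 → $1,764.96; payment $1,764.96; balance $0.00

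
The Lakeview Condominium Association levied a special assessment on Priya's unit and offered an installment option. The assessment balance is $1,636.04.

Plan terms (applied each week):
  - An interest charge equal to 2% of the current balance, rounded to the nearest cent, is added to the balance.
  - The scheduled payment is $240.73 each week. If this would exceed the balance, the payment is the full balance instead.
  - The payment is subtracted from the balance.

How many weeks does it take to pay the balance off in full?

Week 1: opening $1,636.04; interest $32.72 → $1,668.76; payment $240.73; balance $1,428.03
Week 2: opening $1,428.03; interest $28.56 → $1,456.59; payment $240.73; balance $1,215.86
Week 3: opening $1,215.86; interest $24.32 → $1,240.18; payment $240.73; balance $999.45
Week 4: opening $999.45; interest $19.99 → $1,019.44; payment $240.73; balance $778.71
Week 5: opening $778.71; interest $15.57 → $794.28; payment $240.73; balance $553.55
Week 6: opening $553.55; interest $11.07 → $564.62; payment $240.73; balance $323.89
Week 7: opening $323.89; interest $6.48 → $330.37; payment $240.73; balance $89.64
Week 8: opening $89.64; interest $1.79 → $91.43; payment $91.43; balance $0.00
Balance reaches $0.00 in week 8.

8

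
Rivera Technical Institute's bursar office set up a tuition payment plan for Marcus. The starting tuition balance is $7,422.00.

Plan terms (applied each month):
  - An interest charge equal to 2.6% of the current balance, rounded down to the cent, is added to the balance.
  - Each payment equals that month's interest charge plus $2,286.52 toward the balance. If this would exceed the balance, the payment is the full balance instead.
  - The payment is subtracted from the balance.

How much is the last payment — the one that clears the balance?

Month 1: $7,422.00 +$192.97 interest = $7,614.97; pay $2,479.49 → $5,135.48
Month 2: $5,135.48 +$133.52 interest = $5,269.00; pay $2,420.04 → $2,848.96
Month 3: $2,848.96 +$74.07 interest = $2,923.03; pay $2,360.59 → $562.44
Month 4: $562.44 +$14.62 interest = $577.06; pay $577.06 → $0.00

$577.06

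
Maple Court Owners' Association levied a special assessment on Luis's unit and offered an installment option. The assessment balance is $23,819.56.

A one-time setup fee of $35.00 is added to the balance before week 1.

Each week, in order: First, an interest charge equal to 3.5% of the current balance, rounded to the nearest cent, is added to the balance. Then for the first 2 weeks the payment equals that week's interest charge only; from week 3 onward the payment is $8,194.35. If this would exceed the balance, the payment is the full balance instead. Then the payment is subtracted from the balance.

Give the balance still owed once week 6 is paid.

Week 1: opening $23,854.56; interest $834.91 → $24,689.47; payment $834.91; balance $23,854.56
Week 2: opening $23,854.56; interest $834.91 → $24,689.47; payment $834.91; balance $23,854.56
Week 3: opening $23,854.56; interest $834.91 → $24,689.47; payment $8,194.35; balance $16,495.12
Week 4: opening $16,495.12; interest $577.33 → $17,072.45; payment $8,194.35; balance $8,878.10
Week 5: opening $8,878.10; interest $310.73 → $9,188.83; payment $8,194.35; balance $994.48
Week 6: opening $994.48; interest $34.81 → $1,029.29; payment $1,029.29; balance $0.00

$0.00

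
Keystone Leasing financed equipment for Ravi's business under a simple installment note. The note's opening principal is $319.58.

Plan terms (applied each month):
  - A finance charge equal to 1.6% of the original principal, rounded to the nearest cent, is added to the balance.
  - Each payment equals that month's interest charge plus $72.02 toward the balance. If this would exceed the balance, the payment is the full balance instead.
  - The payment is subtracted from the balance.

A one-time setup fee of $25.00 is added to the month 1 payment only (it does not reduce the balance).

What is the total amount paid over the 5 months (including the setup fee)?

Month 1: opening $319.58; interest $5.11 → $324.69; payment $77.13 (+ $25.00 fee); balance $247.56
Month 2: opening $247.56; interest $5.11 → $252.67; payment $77.13; balance $175.54
Month 3: opening $175.54; interest $5.11 → $180.65; payment $77.13; balance $103.52
Month 4: opening $103.52; interest $5.11 → $108.63; payment $77.13; balance $31.50
Month 5: opening $31.50; interest $5.11 → $36.61; payment $36.61; balance $0.00
Total paid: $370.13

$370.13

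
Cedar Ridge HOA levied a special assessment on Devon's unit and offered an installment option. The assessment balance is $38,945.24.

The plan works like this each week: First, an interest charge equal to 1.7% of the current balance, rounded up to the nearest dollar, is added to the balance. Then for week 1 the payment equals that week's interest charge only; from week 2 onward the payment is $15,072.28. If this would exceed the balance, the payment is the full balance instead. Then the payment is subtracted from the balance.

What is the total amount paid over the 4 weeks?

$40,857.24

Week 1: $38,945.24 +$663.00 interest = $39,608.24; pay $663.00 → $38,945.24
Week 2: $38,945.24 +$663.00 interest = $39,608.24; pay $15,072.28 → $24,535.96
Week 3: $24,535.96 +$418.00 interest = $24,953.96; pay $15,072.28 → $9,881.68
Week 4: $9,881.68 +$168.00 interest = $10,049.68; pay $10,049.68 → $0.00
Total paid: $40,857.24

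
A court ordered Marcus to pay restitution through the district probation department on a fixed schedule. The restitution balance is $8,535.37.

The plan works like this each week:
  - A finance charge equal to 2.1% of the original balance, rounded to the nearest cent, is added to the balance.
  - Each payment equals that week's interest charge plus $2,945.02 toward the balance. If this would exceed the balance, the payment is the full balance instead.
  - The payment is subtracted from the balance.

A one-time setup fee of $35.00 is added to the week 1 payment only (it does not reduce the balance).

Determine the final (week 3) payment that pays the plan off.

$2,824.57

Week 1: $8,535.37 +$179.24 interest = $8,714.61; pay $3,124.26 (+ $35.00 fee) → $5,590.35
Week 2: $5,590.35 +$179.24 interest = $5,769.59; pay $3,124.26 → $2,645.33
Week 3: $2,645.33 +$179.24 interest = $2,824.57; pay $2,824.57 → $0.00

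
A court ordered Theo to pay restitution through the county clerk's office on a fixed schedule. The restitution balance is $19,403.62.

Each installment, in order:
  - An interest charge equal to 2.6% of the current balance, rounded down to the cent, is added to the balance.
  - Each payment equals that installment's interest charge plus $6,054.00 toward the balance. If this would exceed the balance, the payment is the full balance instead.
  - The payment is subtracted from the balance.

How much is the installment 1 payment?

$6,558.49

Installment 1: $19,403.62 +$504.49 interest = $19,908.11; pay $6,558.49 → $13,349.62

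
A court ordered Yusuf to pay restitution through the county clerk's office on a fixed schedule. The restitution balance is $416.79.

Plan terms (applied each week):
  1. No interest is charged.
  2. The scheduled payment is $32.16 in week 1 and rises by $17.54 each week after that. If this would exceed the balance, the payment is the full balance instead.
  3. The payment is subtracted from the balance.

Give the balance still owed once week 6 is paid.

Week 1: opening $416.79; payment $32.16; balance $384.63
Week 2: opening $384.63; payment $49.70; balance $334.93
Week 3: opening $334.93; payment $67.24; balance $267.69
Week 4: opening $267.69; payment $84.78; balance $182.91
Week 5: opening $182.91; payment $102.32; balance $80.59
Week 6: opening $80.59; payment $80.59; balance $0.00

$0.00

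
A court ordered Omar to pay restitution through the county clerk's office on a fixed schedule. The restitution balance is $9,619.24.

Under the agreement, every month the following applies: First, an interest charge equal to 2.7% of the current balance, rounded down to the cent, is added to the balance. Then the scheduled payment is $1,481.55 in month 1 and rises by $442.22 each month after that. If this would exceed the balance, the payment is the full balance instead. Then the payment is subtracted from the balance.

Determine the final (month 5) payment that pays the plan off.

$1,878.34

# | Opening | Interest | Payment | End bal
1 | $9,619.24 | $259.71 | $1,481.55 | $8,397.40
2 | $8,397.40 | $226.72 | $1,923.77 | $6,700.35
3 | $6,700.35 | $180.90 | $2,365.99 | $4,515.26
4 | $4,515.26 | $121.91 | $2,808.21 | $1,828.96
5 | $1,828.96 | $49.38 | $1,878.34 | $0.00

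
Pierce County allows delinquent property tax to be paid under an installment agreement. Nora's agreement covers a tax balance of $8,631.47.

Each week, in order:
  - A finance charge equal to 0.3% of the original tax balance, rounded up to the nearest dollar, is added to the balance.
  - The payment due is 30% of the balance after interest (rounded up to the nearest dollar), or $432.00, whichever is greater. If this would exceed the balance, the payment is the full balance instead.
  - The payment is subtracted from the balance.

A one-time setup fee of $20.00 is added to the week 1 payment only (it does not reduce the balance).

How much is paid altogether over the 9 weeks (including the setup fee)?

# | Opening | Interest | Payment | Fee | End bal
1 | $8,631.47 | $26.00 | $2,598.00 | $20.00 | $6,059.47
2 | $6,059.47 | $26.00 | $1,826.00 | — | $4,259.47
3 | $4,259.47 | $26.00 | $1,286.00 | — | $2,999.47
4 | $2,999.47 | $26.00 | $908.00 | — | $2,117.47
5 | $2,117.47 | $26.00 | $644.00 | — | $1,499.47
6 | $1,499.47 | $26.00 | $458.00 | — | $1,067.47
7 | $1,067.47 | $26.00 | $432.00 | — | $661.47
8 | $661.47 | $26.00 | $432.00 | — | $255.47
9 | $255.47 | $26.00 | $281.47 | — | $0.00
Total paid: $8,885.47

$8,885.47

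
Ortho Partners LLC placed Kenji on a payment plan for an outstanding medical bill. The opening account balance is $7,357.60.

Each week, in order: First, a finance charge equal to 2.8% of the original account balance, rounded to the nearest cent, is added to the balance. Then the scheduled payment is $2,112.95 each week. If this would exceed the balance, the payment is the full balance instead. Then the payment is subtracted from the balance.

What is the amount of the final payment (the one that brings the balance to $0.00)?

$1,842.79

Week 1: opening $7,357.60; interest $206.01 → $7,563.61; payment $2,112.95; balance $5,450.66
Week 2: opening $5,450.66; interest $206.01 → $5,656.67; payment $2,112.95; balance $3,543.72
Week 3: opening $3,543.72; interest $206.01 → $3,749.73; payment $2,112.95; balance $1,636.78
Week 4: opening $1,636.78; interest $206.01 → $1,842.79; payment $1,842.79; balance $0.00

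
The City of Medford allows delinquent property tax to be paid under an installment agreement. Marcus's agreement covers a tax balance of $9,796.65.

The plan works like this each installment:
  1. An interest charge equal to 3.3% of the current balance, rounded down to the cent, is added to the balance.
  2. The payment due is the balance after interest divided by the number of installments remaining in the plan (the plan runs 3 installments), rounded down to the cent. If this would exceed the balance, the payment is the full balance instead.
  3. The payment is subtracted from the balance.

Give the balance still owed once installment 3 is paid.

# | Opening | Interest | Payment | End bal
1 | $9,796.65 | $323.28 | $3,373.31 | $6,746.62
2 | $6,746.62 | $222.63 | $3,484.62 | $3,484.63
3 | $3,484.63 | $114.99 | $3,599.62 | $0.00

$0.00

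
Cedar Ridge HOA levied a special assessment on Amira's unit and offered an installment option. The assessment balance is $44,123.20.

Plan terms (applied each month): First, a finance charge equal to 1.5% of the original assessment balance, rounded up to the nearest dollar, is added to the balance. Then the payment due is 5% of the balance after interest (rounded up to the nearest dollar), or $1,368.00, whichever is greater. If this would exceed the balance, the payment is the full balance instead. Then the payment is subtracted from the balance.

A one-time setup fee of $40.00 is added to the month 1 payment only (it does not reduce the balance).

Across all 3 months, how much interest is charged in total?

Month 1: opening $44,123.20; interest $662.00 → $44,785.20; payment $2,240.00 (+ $40.00 fee); balance $42,545.20
Month 2: opening $42,545.20; interest $662.00 → $43,207.20; payment $2,161.00; balance $41,046.20
Month 3: opening $41,046.20; interest $662.00 → $41,708.20; payment $2,086.00; balance $39,622.20
Total interest: $662.00 + $662.00 + $662.00 = $1,986.00

$1,986.00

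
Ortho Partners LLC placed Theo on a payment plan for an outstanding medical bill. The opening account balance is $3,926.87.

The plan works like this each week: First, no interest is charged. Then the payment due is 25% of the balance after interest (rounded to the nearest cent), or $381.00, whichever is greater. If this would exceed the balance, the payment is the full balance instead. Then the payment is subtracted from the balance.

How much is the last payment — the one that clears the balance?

$99.48

Week 1: opening $3,926.87; payment $981.72; balance $2,945.15
Week 2: opening $2,945.15; payment $736.29; balance $2,208.86
Week 3: opening $2,208.86; payment $552.22; balance $1,656.64
Week 4: opening $1,656.64; payment $414.16; balance $1,242.48
Week 5: opening $1,242.48; payment $381.00; balance $861.48
Week 6: opening $861.48; payment $381.00; balance $480.48
Week 7: opening $480.48; payment $381.00; balance $99.48
Week 8: opening $99.48; payment $99.48; balance $0.00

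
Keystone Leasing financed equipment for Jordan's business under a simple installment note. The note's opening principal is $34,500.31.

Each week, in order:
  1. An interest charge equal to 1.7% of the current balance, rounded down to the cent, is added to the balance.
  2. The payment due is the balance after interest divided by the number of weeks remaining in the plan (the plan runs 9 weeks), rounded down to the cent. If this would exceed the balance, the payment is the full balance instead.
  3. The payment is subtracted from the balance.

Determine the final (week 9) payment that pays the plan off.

# | Opening | Interest | Payment | End bal
1 | $34,500.31 | $586.50 | $3,898.53 | $31,188.28
2 | $31,188.28 | $530.20 | $3,964.81 | $27,753.67
3 | $27,753.67 | $471.81 | $4,032.21 | $24,193.27
4 | $24,193.27 | $411.28 | $4,100.75 | $20,503.80
5 | $20,503.80 | $348.56 | $4,170.47 | $16,681.89
6 | $16,681.89 | $283.59 | $4,241.37 | $12,724.11
7 | $12,724.11 | $216.30 | $4,313.47 | $8,626.94
8 | $8,626.94 | $146.65 | $4,386.79 | $4,386.80
9 | $4,386.80 | $74.57 | $4,461.37 | $0.00

$4,461.37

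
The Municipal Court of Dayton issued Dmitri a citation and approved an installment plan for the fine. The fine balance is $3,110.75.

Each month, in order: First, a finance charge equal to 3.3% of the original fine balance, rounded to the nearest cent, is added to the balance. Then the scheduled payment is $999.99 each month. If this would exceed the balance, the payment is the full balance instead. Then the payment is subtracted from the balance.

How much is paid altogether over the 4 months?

# | Opening | Interest | Payment | End bal
1 | $3,110.75 | $102.65 | $999.99 | $2,213.41
2 | $2,213.41 | $102.65 | $999.99 | $1,316.07
3 | $1,316.07 | $102.65 | $999.99 | $418.73
4 | $418.73 | $102.65 | $521.38 | $0.00
Total paid: $3,521.35

$3,521.35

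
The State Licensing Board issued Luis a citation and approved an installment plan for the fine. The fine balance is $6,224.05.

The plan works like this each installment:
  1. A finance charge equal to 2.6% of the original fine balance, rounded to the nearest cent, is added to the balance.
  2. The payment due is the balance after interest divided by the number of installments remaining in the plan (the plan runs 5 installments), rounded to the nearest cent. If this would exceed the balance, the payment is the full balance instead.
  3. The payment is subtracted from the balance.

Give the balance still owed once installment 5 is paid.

$0.00

# | Opening | Interest | Payment | End bal
1 | $6,224.05 | $161.83 | $1,277.18 | $5,108.70
2 | $5,108.70 | $161.83 | $1,317.63 | $3,952.90
3 | $3,952.90 | $161.83 | $1,371.58 | $2,743.15
4 | $2,743.15 | $161.83 | $1,452.49 | $1,452.49
5 | $1,452.49 | $161.83 | $1,614.32 | $0.00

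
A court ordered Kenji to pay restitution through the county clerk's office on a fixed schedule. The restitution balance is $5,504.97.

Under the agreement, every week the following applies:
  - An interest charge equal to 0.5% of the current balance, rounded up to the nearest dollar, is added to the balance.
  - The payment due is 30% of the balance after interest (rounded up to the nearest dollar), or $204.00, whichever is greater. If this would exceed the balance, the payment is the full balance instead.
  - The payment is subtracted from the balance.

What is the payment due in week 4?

Week 1: opening $5,504.97; interest $28.00 → $5,532.97; payment $1,660.00; balance $3,872.97
Week 2: opening $3,872.97; interest $20.00 → $3,892.97; payment $1,168.00; balance $2,724.97
Week 3: opening $2,724.97; interest $14.00 → $2,738.97; payment $822.00; balance $1,916.97
Week 4: opening $1,916.97; interest $10.00 → $1,926.97; payment $579.00; balance $1,347.97

$579.00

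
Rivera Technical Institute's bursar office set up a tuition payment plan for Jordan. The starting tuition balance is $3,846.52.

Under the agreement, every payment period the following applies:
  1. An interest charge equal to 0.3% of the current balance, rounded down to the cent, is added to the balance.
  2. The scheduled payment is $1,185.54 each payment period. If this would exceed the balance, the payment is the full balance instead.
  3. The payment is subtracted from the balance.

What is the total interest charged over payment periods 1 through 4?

$24.96

Payment period 1: $3,846.52 +$11.53 interest = $3,858.05; pay $1,185.54 → $2,672.51
Payment period 2: $2,672.51 +$8.01 interest = $2,680.52; pay $1,185.54 → $1,494.98
Payment period 3: $1,494.98 +$4.48 interest = $1,499.46; pay $1,185.54 → $313.92
Payment period 4: $313.92 +$0.94 interest = $314.86; pay $314.86 → $0.00
Total interest: $11.53 + $8.01 + $4.48 + $0.94 = $24.96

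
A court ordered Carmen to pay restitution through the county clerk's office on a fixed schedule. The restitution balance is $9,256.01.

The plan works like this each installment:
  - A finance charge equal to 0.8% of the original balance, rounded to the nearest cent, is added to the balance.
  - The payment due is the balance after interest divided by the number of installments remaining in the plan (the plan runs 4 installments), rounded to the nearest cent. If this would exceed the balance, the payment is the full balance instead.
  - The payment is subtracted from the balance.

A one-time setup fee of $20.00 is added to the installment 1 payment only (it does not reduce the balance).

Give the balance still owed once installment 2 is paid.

Installment 1: opening $9,256.01; interest $74.05 → $9,330.06; payment $2,332.52 (+ $20.00 fee); balance $6,997.54
Installment 2: opening $6,997.54; interest $74.05 → $7,071.59; payment $2,357.20; balance $4,714.39

$4,714.39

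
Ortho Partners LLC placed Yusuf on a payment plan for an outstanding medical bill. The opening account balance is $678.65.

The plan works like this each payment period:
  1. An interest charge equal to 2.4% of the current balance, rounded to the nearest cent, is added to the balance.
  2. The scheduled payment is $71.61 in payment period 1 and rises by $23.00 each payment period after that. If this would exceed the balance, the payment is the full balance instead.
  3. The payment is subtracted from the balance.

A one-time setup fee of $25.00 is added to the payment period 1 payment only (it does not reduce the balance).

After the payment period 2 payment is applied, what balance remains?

$543.68

# | Opening | Interest | Payment | Fee | End bal
1 | $678.65 | $16.29 | $71.61 | $25.00 | $623.33
2 | $623.33 | $14.96 | $94.61 | — | $543.68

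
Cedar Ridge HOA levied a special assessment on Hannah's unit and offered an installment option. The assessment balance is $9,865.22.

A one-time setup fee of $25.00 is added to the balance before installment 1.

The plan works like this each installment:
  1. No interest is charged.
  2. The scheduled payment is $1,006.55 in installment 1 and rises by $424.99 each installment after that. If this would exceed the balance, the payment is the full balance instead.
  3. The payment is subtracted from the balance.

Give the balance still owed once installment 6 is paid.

$0.00

# | Opening | Payment | End bal
1 | $9,890.22 | $1,006.55 | $8,883.67
2 | $8,883.67 | $1,431.54 | $7,452.13
3 | $7,452.13 | $1,856.53 | $5,595.60
4 | $5,595.60 | $2,281.52 | $3,314.08
5 | $3,314.08 | $2,706.51 | $607.57
6 | $607.57 | $607.57 | $0.00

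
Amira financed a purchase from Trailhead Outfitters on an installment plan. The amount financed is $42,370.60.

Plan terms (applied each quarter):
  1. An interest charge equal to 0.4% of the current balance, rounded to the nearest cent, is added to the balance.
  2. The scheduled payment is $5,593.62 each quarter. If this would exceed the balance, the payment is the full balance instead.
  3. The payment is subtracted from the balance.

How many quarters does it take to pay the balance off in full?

# | Opening | Interest | Payment | End bal
1 | $42,370.60 | $169.48 | $5,593.62 | $36,946.46
2 | $36,946.46 | $147.79 | $5,593.62 | $31,500.63
3 | $31,500.63 | $126.00 | $5,593.62 | $26,033.01
4 | $26,033.01 | $104.13 | $5,593.62 | $20,543.52
5 | $20,543.52 | $82.17 | $5,593.62 | $15,032.07
6 | $15,032.07 | $60.13 | $5,593.62 | $9,498.58
7 | $9,498.58 | $37.99 | $5,593.62 | $3,942.95
8 | $3,942.95 | $15.77 | $3,958.72 | $0.00
Balance reaches $0.00 in quarter 8.

8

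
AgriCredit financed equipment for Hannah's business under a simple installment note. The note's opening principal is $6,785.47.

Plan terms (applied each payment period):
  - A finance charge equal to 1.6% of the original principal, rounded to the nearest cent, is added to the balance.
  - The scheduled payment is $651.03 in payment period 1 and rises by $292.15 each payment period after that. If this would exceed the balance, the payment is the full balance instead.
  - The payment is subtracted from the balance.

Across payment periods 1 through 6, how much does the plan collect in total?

Payment period 1: $6,785.47 +$108.57 interest = $6,894.04; pay $651.03 → $6,243.01
Payment period 2: $6,243.01 +$108.57 interest = $6,351.58; pay $943.18 → $5,408.40
Payment period 3: $5,408.40 +$108.57 interest = $5,516.97; pay $1,235.33 → $4,281.64
Payment period 4: $4,281.64 +$108.57 interest = $4,390.21; pay $1,527.48 → $2,862.73
Payment period 5: $2,862.73 +$108.57 interest = $2,971.30; pay $1,819.63 → $1,151.67
Payment period 6: $1,151.67 +$108.57 interest = $1,260.24; pay $1,260.24 → $0.00
Total paid: $7,436.89

$7,436.89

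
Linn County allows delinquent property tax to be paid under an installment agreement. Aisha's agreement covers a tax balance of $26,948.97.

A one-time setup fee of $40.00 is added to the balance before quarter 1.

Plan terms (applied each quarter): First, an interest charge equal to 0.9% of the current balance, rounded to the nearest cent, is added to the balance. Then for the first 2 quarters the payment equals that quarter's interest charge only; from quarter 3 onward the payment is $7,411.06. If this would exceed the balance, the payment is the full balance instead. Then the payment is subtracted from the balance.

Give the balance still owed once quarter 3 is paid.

# | Opening | Interest | Payment | End bal
1 | $26,988.97 | $242.90 | $242.90 | $26,988.97
2 | $26,988.97 | $242.90 | $242.90 | $26,988.97
3 | $26,988.97 | $242.90 | $7,411.06 | $19,820.81

$19,820.81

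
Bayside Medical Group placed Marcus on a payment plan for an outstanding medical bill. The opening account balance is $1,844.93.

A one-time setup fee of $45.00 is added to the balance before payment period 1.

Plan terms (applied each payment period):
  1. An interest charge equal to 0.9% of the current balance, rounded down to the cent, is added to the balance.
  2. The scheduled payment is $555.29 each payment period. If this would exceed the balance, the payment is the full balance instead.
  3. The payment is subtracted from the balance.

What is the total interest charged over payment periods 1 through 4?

$38.77

# | Opening | Interest | Payment | End bal
1 | $1,889.93 | $17.00 | $555.29 | $1,351.64
2 | $1,351.64 | $12.16 | $555.29 | $808.51
3 | $808.51 | $7.27 | $555.29 | $260.49
4 | $260.49 | $2.34 | $262.83 | $0.00
Total interest: $17.00 + $12.16 + $7.27 + $2.34 = $38.77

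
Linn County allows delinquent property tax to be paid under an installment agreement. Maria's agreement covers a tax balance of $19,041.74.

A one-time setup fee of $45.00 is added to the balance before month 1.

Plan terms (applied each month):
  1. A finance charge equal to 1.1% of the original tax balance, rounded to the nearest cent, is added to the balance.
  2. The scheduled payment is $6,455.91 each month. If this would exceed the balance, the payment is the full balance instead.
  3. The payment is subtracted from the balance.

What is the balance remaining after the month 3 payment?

$347.39

Month 1: $19,086.74 +$209.46 interest = $19,296.20; pay $6,455.91 → $12,840.29
Month 2: $12,840.29 +$209.46 interest = $13,049.75; pay $6,455.91 → $6,593.84
Month 3: $6,593.84 +$209.46 interest = $6,803.30; pay $6,455.91 → $347.39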